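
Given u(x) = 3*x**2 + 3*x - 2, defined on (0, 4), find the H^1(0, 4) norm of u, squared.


||u||_{H^1}^2 = 19716/5

The H^1 norm (squared) on an interval (0, L) is
  ||u||_{H^1}^2 = ∫_0^L u(x)^2 dx + ∫_0^L u'(x)^2 dx.
Compute u'(x) = 6*x + 3.
Then u(x)^2 = 9*x**4 + 18*x**3 - 3*x**2 - 12*x + 4 and u'(x)^2 = 36*x**2 + 36*x + 9.
Integrate each monomial from 0 to 4 using ∫_0^4 c·x^n dx = c·4^(n+1)/(n+1):
  ∫_0^4 u(x)^2 dx = ∫_0^4 (9*x^4 + 18*x^3 - 3*x^2 - 12*x + 4) dx. Term by term:
    ∫_0^4 9*x^4 dx = 9216/5;  ∫_0^4 18*x^3 dx = 1152;  ∫_0^4 -3*x^2 dx = -64;
    ∫_0^4 -12*x dx = -96;  ∫_0^4 4 dx = 16.
  Sum: 9216/5 + 1152 − 64 − 96 + 16 = 14256/5.
  ∫_0^4 u'(x)^2 dx = ∫_0^4 (36*x^2 + 36*x + 9) dx. Term by term:
    ∫_0^4 36*x^2 dx = 768;  ∫_0^4 36*x dx = 288;  ∫_0^4 9 dx = 36.
  Sum: 768 + 288 + 36 = 1092.
Adding: ||u||_{H^1}^2 = 14256/5 + 1092 = 19716/5.


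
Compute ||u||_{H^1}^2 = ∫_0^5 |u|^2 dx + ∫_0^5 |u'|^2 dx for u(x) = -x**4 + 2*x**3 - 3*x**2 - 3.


||u||_{H^1}^2 = 26041045/126

The H^1 norm (squared) on an interval (0, L) is
  ||u||_{H^1}^2 = ∫_0^L u(x)^2 dx + ∫_0^L u'(x)^2 dx.
Compute u'(x) = -4*x**3 + 6*x**2 - 6*x.
Then u(x)^2 = x**8 - 4*x**7 + 10*x**6 - 12*x**5 + 15*x**4 - 12*x**3 + 18*x**2 + 9 and u'(x)^2 = 16*x**6 - 48*x**5 + 84*x**4 - 72*x**3 + 36*x**2.
Integrate each monomial from 0 to 5 using ∫_0^5 c·x^n dx = c·5^(n+1)/(n+1):
  ∫_0^5 u(x)^2 dx = ∫_0^5 (x^8 - 4*x^7 + 10*x^6 - 12*x^5 + 15*x^4 - 12*x^3 + 18*x^2 + 9) dx. Term by term:
    ∫_0^5 x^8 dx = 1953125/9;  ∫_0^5 -4*x^7 dx = -390625/2;  ∫_0^5 10*x^6 dx = 781250/7;
    ∫_0^5 -12*x^5 dx = -31250;  ∫_0^5 15*x^4 dx = 9375;  ∫_0^5 -12*x^3 dx = -1875;
    ∫_0^5 18*x^2 dx = 750;  ∫_0^5 9 dx = 45.
  Sum: 1953125/9 − 390625/2 + 781250/7 − 31250 + 9375 − 1875 + 750 + 45 = 13904545/126.
  ∫_0^5 u'(x)^2 dx = ∫_0^5 (16*x^6 - 48*x^5 + 84*x^4 - 72*x^3 + 36*x^2) dx. Term by term:
    ∫_0^5 16*x^6 dx = 1250000/7;  ∫_0^5 -48*x^5 dx = -125000;  ∫_0^5 84*x^4 dx = 52500;
    ∫_0^5 -72*x^3 dx = -11250;  ∫_0^5 36*x^2 dx = 1500.
  Sum: 1250000/7 − 125000 + 52500 − 11250 + 1500 = 674250/7.
Adding: ||u||_{H^1}^2 = 13904545/126 + 674250/7 = 26041045/126.


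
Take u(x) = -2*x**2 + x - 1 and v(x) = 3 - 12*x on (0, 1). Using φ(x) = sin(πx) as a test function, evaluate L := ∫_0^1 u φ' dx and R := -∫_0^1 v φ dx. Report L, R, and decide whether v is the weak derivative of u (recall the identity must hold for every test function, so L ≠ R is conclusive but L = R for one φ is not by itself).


LHS = 2/π, RHS = 6/π. No, v is not the weak derivative of u.

u(x) = -2*x**2 + x - 1, classical derivative u'(x) = 1 - 4*x.
φ(x) = sin(πx), so φ'(x) = π*cos(π*x).
Note φ(0) = φ(1) = 0, so the boundary term u·φ vanishes.
LHS = ∫_0^1 u(x) φ'(x) dx = ∫_0^1 (-2*π*x^2*cos(π*x) + π*x*cos(π*x) - π*cos(π*x)) dx. Term by term:
  ∫_0^1 -π*cos(π*x) dx = 0;  ∫_0^1 π*x*cos(π*x) dx = -2/π;  ∫_0^1 -2*π*x^2*cos(π*x) dx = 4/π.
Sum: 0 − 2/π + 4/π = 2/π.
So LHS = 2/π.
∫_0^1 v(x) φ(x) dx = ∫_0^1 (-12*x*sin(π*x) + 3*sin(π*x)) dx. Term by term:
  ∫_0^1 3*sin(π*x) dx = 6/π;  ∫_0^1 -12*x*sin(π*x) dx = -12/π.
Sum: 6/π − 12/π = -6/π.
So RHS = -∫_0^1 v(x) φ(x) dx = 6/π.
LHS − RHS = -4/π ≠ 0, so the identity fails.
(For a valid weak derivative the identity must hold for EVERY test function, in particular this one. The failure shows v is NOT the weak derivative of u.)
Correct weak derivative would be u'(x) = 1 - 4*x.


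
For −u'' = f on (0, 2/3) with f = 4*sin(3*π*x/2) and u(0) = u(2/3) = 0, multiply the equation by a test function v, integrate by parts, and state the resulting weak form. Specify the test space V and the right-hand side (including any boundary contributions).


V = H^1_0(0, 2/3) (so v(0) = v(2/3) = 0); weak form: ∫_0^2/3 u'v' dx = ∫_0^2/3 (4*sin(3*π*x/2)) v dx for all v ∈ V.

Multiply both sides by a test function v and integrate from 0 to 2/3:
  ∫_0^2/3 −u''(x) v(x) dx = ∫_0^2/3 f(x) v(x) dx.
Integrate the LHS by parts once:
  ∫_0^2/3 −u'' v dx = −[u'(x) v(x)]_0^2/3 + ∫_0^2/3 u'(x) v'(x) dx.
Thus ∫_0^2/3 u'(x) v'(x) dx = ∫_0^2/3 f(x) v(x) dx + [u'(x) v(x)]_0^2/3.
Choose V so that boundary terms are either known or forced to vanish.
u is Dirichlet: u(0) = u(2/3) = 0. Let V = H^1_0(0, 2/3); then v(0) = v(2/3) = 0, and [u' v]_0^2/3 = 0.
Weak formulation: find u (satisfying any essential BC) such that ∫_0^2/3 u'(x) v'(x) dx = ∫_0^2/3 f v dx for all v ∈ V.
Substituting f(x) = 4*sin(3*π*x/2), the right-hand side is ∫_0^2/3 (4*sin(3*π*x/2)) v dx.


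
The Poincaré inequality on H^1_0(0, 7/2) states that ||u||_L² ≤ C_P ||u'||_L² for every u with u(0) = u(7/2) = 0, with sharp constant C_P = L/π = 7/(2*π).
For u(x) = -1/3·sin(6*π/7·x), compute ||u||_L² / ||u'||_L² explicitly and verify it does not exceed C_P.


||u||_L² / ||u'||_L² = 7/(6*π) < C_P = 7/(2*π).

u(x) = -1/3·sin(6*π/7·x), so u'(x) = -2*π*cos(6*π*x/7)/7.
Writing u(x) = A·sin(kπx/L) with A = -1/3 and k = 3, use ∫_0^L sin²(kπx/L) dx = L/2 and ∫_0^L cos²(kπx/L) dx = L/2.
u² = 1/9·sin²(6*π/7·x) and (u')² = 4*π^2/49·cos²(6*π/7·x), and each of sin², cos² integrates to L/2 = 7/4 over (0, 7/2).
∫_0^7/2 u² dx = 7/36, so ||u||_L² = sqrt(7)/6.
∫_0^7/2 (u')² dx = π^2/7, so ||u'||_L² = sqrt(7)*π/7.
Ratio ||u||_L² / ||u'||_L² = 7/(6*π).
Sharp Poincaré constant on H^1_0(0, 7/2) is C_P = L/π = 7/(2*π), achieved by sin(2*π/7·x).
This is the k = 3 harmonic; the ratio L/(kπ) is strictly less than C_P = L/π, consistent with the sharp inequality ||u||_L² ≤ C_P ||u'||_L².


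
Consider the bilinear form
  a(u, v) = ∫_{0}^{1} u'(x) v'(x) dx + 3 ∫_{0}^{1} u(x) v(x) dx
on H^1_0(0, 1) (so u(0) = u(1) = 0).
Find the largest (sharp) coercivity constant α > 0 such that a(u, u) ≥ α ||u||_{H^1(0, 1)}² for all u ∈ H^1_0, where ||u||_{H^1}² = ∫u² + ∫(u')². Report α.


α = 1

Coercivity of a(·,·) on H^1_0(0, 1) means a(u, u) ≥ α ||u||_{H^1}² for every u ∈ H^1_0.
The interval has length L = 1, and Poincaré/coercivity depend only on L. Here a(u, u) = ∫(u')² + (3)·∫u².
Here c = 3 ≥ 1, so a(u,u) = ∫(u')² + c∫u² ≥ ∫(u')² + ∫u² = ||u||_{H^1}², i.e. α = 1 works. No larger α is possible: a(u,u) ≥ α||u||_{H^1}² means (1−α)∫(u')² ≥ (α−c)∫u², and for the modes u_n = sin(nπ(x−x₀)/L) (x₀ the left endpoint) one has ∫u_n²/∫(u_n')² = (L/(nπ))² → 0, so a(u_n,u_n)/||u_n||_{H^1}² → 1. Hence the optimal constant is α = 1.
Therefore α = 1.


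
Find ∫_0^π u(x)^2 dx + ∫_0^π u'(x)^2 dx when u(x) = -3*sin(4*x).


||u||_{H^1(0,π)}^2 = 153*π/2

u'(x) = -12*cos(4*x).
Expand u² and (u')² and integrate term by term on (0, π), using: for integers n ≥ 1, ∫_0^π sin²(nx) dx = ∫_0^π cos²(nx) dx = π/2; for n ≠ n', ∫_0^π sin(nx)sin(n'x) dx = ∫_0^π cos(nx)cos(n'x) dx = 0; and by product-to-sum, ∫_0^π sin(nx)cos(n'x) dx = ½∫_0^π [sin((n+n')x) + sin((n−n')x)] dx, which is 0 when n+n' is even and 2n/(n²−n'²) when n+n' is odd (it need not vanish on (0, π)).
  u² squared terms: (-3)²·∫sin(4x)² dx = 9·π/2 = 9*π/2.
  So ∫_0^π u² dx = 9*π/2.
  (u')² squared terms: (-12)²·∫cos(4x)² dx = 144·π/2 = 72*π.
  So ∫_0^π (u')² dx = 72*π.
||u||_{H^1}^2 = (9*π/2) + (72*π) = 153*π/2.


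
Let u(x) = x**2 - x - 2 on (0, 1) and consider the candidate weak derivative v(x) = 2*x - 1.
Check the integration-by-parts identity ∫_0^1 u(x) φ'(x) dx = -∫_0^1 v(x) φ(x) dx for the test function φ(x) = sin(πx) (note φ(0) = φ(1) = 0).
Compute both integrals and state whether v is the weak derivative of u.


LHS = 0, RHS = 0. Yes, v = u' weakly.

u(x) = x**2 - x - 2, classical derivative u'(x) = 2*x - 1.
φ(x) = sin(πx), so φ'(x) = π*cos(π*x).
Note φ(0) = φ(1) = 0, so the boundary term u·φ vanishes.
LHS = ∫_0^1 u(x) φ'(x) dx = ∫_0^1 (π*x^2*cos(π*x) - π*x*cos(π*x) - 2*π*cos(π*x)) dx. Term by term:
  ∫_0^1 -2*π*cos(π*x) dx = 0;  ∫_0^1 π*x^2*cos(π*x) dx = -2/π;  ∫_0^1 -π*x*cos(π*x) dx = 2/π.
Sum: 0 − 2/π + 2/π = 0.
So LHS = 0.
∫_0^1 v(x) φ(x) dx = ∫_0^1 (2*x*sin(π*x) - sin(π*x)) dx. Term by term:
  ∫_0^1 -sin(π*x) dx = -2/π;  ∫_0^1 2*x*sin(π*x) dx = 2/π.
Sum: -2/π + 2/π = 0.
So RHS = -∫_0^1 v(x) φ(x) dx = 0.
LHS = RHS, so the identity holds for this test φ.
Moreover u is smooth here and v(x) = u'(x) = 2*x - 1 pointwise, so the identity holds for every test function. Hence v is the weak derivative of u.


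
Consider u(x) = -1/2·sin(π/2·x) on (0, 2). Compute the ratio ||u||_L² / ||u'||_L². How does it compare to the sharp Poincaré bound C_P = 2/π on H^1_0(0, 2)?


||u||_L² / ||u'||_L² = 2/π = C_P.

u(x) = -1/2·sin(π/2·x), so u'(x) = -π*cos(π*x/2)/4.
Writing u(x) = A·sin(kπx/L) with A = -1/2 and k = 1, use ∫_0^L sin²(kπx/L) dx = L/2 and ∫_0^L cos²(kπx/L) dx = L/2.
u² = 1/4·sin²(π/2·x) and (u')² = π^2/16·cos²(π/2·x), and each of sin², cos² integrates to L/2 = 1 over (0, 2).
∫_0^2 u² dx = 1/4, so ||u||_L² = 1/2.
∫_0^2 (u')² dx = π^2/16, so ||u'||_L² = π/4.
Ratio ||u||_L² / ||u'||_L² = 2/π.
Sharp Poincaré constant on H^1_0(0, 2) is C_P = L/π = 2/π, achieved by sin(π/2·x).
This is the k = 1 eigenfunction (up to amplitude), so the ratio equals the sharp Poincaré constant exactly.


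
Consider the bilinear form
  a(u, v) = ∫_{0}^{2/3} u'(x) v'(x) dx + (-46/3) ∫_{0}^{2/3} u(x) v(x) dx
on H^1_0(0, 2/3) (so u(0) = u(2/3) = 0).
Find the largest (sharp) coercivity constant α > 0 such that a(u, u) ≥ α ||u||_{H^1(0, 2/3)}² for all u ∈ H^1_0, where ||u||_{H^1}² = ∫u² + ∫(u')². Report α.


α = (-184 + 27*π^2)/(3*(4 + 9*π^2))

Coercivity of a(·,·) on H^1_0(0, 2/3) means a(u, u) ≥ α ||u||_{H^1}² for every u ∈ H^1_0.
The interval has length L = 2/3, and Poincaré/coercivity depend only on L. Here a(u, u) = ∫(u')² + (-46/3)·∫u².
Here c = -46/3 < 0 with |c| < (π/L)² = 9*π^2/4, so coercivity still holds. The condition a(u,u) ≥ α||u||_{H^1}² reads (1−α)∫(u')² ≥ (α−c)∫u². Any admissible α is ≤ 1 (rapidly oscillating u have ∫u²/∫(u')² → 0), and α = 1 would force 0 ≥ (1−c)∫u², impossible since c < 1; so 1−α > 0. By the sharp Poincaré inequality on H^1_0 of an interval of length L, ∫(u')² ≥ (π/L)²∫u² with equality for the first sine mode sin(π(x−x₀)/L) (x₀ the left endpoint), so the inequality holds for all u iff (1−α)(π/L)² ≥ α − c, i.e. α ≤ ((π/L)² + c)/((π/L)² + 1) = (1 + c(L/π)²)/(1 + (L/π)²). (Direct route, valid since c ≤ 0: Poincaré gives c∫u² ≥ c(L/π)²∫(u')², so a(u,u) ≥ (1 + c(L/π)²)∫(u')², while ||u||_{H^1}² ≤ (1 + (L/π)²)∫(u')²; dividing yields the same α.) With (π/L)² = 9*π^2/4 and c = -46/3, the largest admissible constant is α = ((π/L)² + c)/((π/L)² + 1).
Simplifying, α = (-184 + 27*π^2)/(3*(4 + 9*π^2)).


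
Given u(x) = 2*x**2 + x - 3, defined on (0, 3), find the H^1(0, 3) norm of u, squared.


||u||_{H^1}^2 = 1797/5

The H^1 norm (squared) on an interval (0, L) is
  ||u||_{H^1}^2 = ∫_0^L u(x)^2 dx + ∫_0^L u'(x)^2 dx.
Compute u'(x) = 4*x + 1.
Then u(x)^2 = 4*x**4 + 4*x**3 - 11*x**2 - 6*x + 9 and u'(x)^2 = 16*x**2 + 8*x + 1.
Integrate each monomial from 0 to 3 using ∫_0^3 c·x^n dx = c·3^(n+1)/(n+1):
  ∫_0^3 u(x)^2 dx = ∫_0^3 (4*x^4 + 4*x^3 - 11*x^2 - 6*x + 9) dx. Term by term:
    ∫_0^3 4*x^4 dx = 972/5;  ∫_0^3 4*x^3 dx = 81;  ∫_0^3 -11*x^2 dx = -99;
    ∫_0^3 -6*x dx = -27;  ∫_0^3 9 dx = 27.
  Sum: 972/5 + 81 − 99 − 27 + 27 = 882/5.
  ∫_0^3 u'(x)^2 dx = ∫_0^3 (16*x^2 + 8*x + 1) dx. Term by term:
    ∫_0^3 16*x^2 dx = 144;  ∫_0^3 8*x dx = 36;  ∫_0^3 1 dx = 3.
  Sum: 144 + 36 + 3 = 183.
Adding: ||u||_{H^1}^2 = 882/5 + 183 = 1797/5.


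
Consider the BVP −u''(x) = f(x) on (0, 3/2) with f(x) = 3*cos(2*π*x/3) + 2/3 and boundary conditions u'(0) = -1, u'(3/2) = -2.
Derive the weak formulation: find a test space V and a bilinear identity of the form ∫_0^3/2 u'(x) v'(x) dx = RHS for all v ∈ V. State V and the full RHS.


V = H^1(0, 3/2) (v unrestricted at boundary; u is determined up to an additive constant); weak form: ∫_0^3/2 u'v' dx = ∫_0^3/2 (3*cos(2*π*x/3) + 2/3) v dx − 2·v(3/2) + v(0) for all v ∈ V.

Multiply both sides by a test function v and integrate from 0 to 3/2:
  ∫_0^3/2 −u''(x) v(x) dx = ∫_0^3/2 f(x) v(x) dx.
Integrate the LHS by parts once:
  ∫_0^3/2 −u'' v dx = −[u'(x) v(x)]_0^3/2 + ∫_0^3/2 u'(x) v'(x) dx.
Thus ∫_0^3/2 u'(x) v'(x) dx = ∫_0^3/2 f(x) v(x) dx + [u'(x) v(x)]_0^3/2.
Choose V so that boundary terms are either known or forced to vanish.
u has inhomogeneous Neumann u'(0) = -1, u'(3/2) = -2. [u' v]_0^3/2 = (-2)·v(3/2) − (-1)·v(0) = − 2·v(3/2) + v(0). Take V = H^1(0, 3/2); boundary term becomes part of RHS.
Weak formulation: find u (satisfying any essential BC) such that ∫_0^3/2 u'(x) v'(x) dx = ∫_0^3/2 f v dx − 2·v(3/2) + v(0) for all v ∈ V (Neumann data are natural BCs: they enter the RHS as boundary terms).
Substituting f(x) = 3*cos(2*π*x/3) + 2/3, the right-hand side is ∫_0^3/2 (3*cos(2*π*x/3) + 2/3) v dx − 2·v(3/2) + v(0).
Compatibility check (pure Neumann): taking v ≡ 1 ∈ V gives 0 = ∫_0^3/2 f dx + (-2) − (-1), i.e. ∫_0^3/2 f dx must equal u'(0) − u'(3/2) = 1. Indeed ∫_0^3/2 (3*cos(2*π*x/3) + 2/3) dx = 1, so the data are compatible. The solution is then unique only up to an additive constant (fix it e.g. by requiring ∫_0^3/2 u dx = 0).


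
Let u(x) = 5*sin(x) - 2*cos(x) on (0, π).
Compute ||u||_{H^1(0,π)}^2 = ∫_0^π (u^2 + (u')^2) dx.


||u||_{H^1(0,π)}^2 = 29*π

u'(x) = 2*sin(x) + 5*cos(x).
Expand u² and (u')² and integrate term by term on (0, π), using: for integers n ≥ 1, ∫_0^π sin²(nx) dx = ∫_0^π cos²(nx) dx = π/2; for n ≠ n', ∫_0^π sin(nx)sin(n'x) dx = ∫_0^π cos(nx)cos(n'x) dx = 0; and by product-to-sum, ∫_0^π sin(nx)cos(n'x) dx = ½∫_0^π [sin((n+n')x) + sin((n−n')x)] dx, which is 0 when n+n' is even and 2n/(n²−n'²) when n+n' is odd (it need not vanish on (0, π)).
  u² squared terms: (-2)²·∫cos(x)² dx = 4·π/2 = 2*π;  (5)²·∫sin(x)² dx = 25·π/2 = 25*π/2.
  u² cross terms: 2·(-2)·(5)·∫cos(x)·sin(x) dx = -20·(0) = 0.
  So ∫_0^π u² dx = 2*π + 25*π/2 + 0 = 29*π/2.
  (u')² squared terms: (2)²·∫sin(x)² dx = 4·π/2 = 2*π;  (5)²·∫cos(x)² dx = 25·π/2 = 25*π/2.
  (u')² cross terms: 2·(2)·(5)·∫sin(x)·cos(x) dx = 20·(0) = 0.
  So ∫_0^π (u')² dx = 2*π + 25*π/2 + 0 = 29*π/2.
||u||_{H^1}^2 = (29*π/2) + (29*π/2) = 29*π.


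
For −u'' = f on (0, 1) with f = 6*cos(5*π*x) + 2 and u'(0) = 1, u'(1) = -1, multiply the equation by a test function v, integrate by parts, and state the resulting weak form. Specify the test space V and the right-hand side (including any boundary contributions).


V = H^1(0, 1) (v unrestricted at boundary; u is determined up to an additive constant); weak form: ∫_0^1 u'v' dx = ∫_0^1 (6*cos(5*π*x) + 2) v dx − v(1) − v(0) for all v ∈ V.

Multiply both sides by a test function v and integrate from 0 to 1:
  ∫_0^1 −u''(x) v(x) dx = ∫_0^1 f(x) v(x) dx.
Integrate the LHS by parts once:
  ∫_0^1 −u'' v dx = −[u'(x) v(x)]_0^1 + ∫_0^1 u'(x) v'(x) dx.
Thus ∫_0^1 u'(x) v'(x) dx = ∫_0^1 f(x) v(x) dx + [u'(x) v(x)]_0^1.
Choose V so that boundary terms are either known or forced to vanish.
u has inhomogeneous Neumann u'(0) = 1, u'(1) = -1. [u' v]_0^1 = (-1)·v(1) − (1)·v(0) = − v(1) − v(0). Take V = H^1(0, 1); boundary term becomes part of RHS.
Weak formulation: find u (satisfying any essential BC) such that ∫_0^1 u'(x) v'(x) dx = ∫_0^1 f v dx − v(1) − v(0) for all v ∈ V (Neumann data are natural BCs: they enter the RHS as boundary terms).
Substituting f(x) = 6*cos(5*π*x) + 2, the right-hand side is ∫_0^1 (6*cos(5*π*x) + 2) v dx − v(1) − v(0).
Compatibility check (pure Neumann): taking v ≡ 1 ∈ V gives 0 = ∫_0^1 f dx + (-1) − (1), i.e. ∫_0^1 f dx must equal u'(0) − u'(1) = 2. Indeed ∫_0^1 (6*cos(5*π*x) + 2) dx = 2, so the data are compatible. The solution is then unique only up to an additive constant (fix it e.g. by requiring ∫_0^1 u dx = 0).


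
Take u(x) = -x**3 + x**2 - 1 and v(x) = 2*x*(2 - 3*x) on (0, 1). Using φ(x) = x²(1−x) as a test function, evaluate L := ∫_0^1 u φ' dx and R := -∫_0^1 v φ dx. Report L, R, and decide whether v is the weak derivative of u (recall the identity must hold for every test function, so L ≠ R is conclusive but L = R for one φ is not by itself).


LHS = 0, RHS = 0. No, v is not the weak derivative of u.

u(x) = -x**3 + x**2 - 1, classical derivative u'(x) = -3*x**2 + 2*x.
φ(x) = x²(1−x), so φ'(x) = x*(2 - 3*x).
Note φ(0) = φ(1) = 0, so the boundary term u·φ vanishes.
LHS = ∫_0^1 u(x) φ'(x) dx = ∫_0^1 (3*x^5 - 5*x^4 + 2*x^3 + 3*x^2 - 2*x) dx. Term by term:
  ∫_0^1 3*x^5 dx = 1/2;  ∫_0^1 -5*x^4 dx = -1;  ∫_0^1 2*x^3 dx = 1/2;
  ∫_0^1 3*x^2 dx = 1;  ∫_0^1 -2*x dx = -1.
Sum: 1/2 − 1 + 1/2 + 1 − 1 = 0.
So LHS = 0.
∫_0^1 v(x) φ(x) dx = ∫_0^1 (6*x^5 - 10*x^4 + 4*x^3) dx. Term by term:
  ∫_0^1 6*x^5 dx = 1;  ∫_0^1 -10*x^4 dx = -2;  ∫_0^1 4*x^3 dx = 1.
Sum: 1 − 2 + 1 = 0.
So RHS = -∫_0^1 v(x) φ(x) dx = 0.
LHS = RHS, so the identity holds for this particular φ. But this is necessary, not sufficient: a weak derivative must satisfy the identity for EVERY test function in C_c^∞(0, 1).
Here u is smooth, so its weak derivative equals its classical derivative u'(x) = -3*x**2 + 2*x. Since v(x) = 2*x*(2 - 3*x) ≠ u'(x), v is NOT the weak derivative of u — the agreement for this single φ is a coincidence (the difference v − u' happens to be L²-orthogonal to this φ).


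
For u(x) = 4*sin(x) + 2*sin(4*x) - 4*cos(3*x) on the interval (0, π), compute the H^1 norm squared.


||u||_{H^1(0,π)}^2 = -1280/7 + 130*π

u'(x) = 12*sin(3*x) + 4*cos(x) + 8*cos(4*x).
Expand u² and (u')² and integrate term by term on (0, π), using: for integers n ≥ 1, ∫_0^π sin²(nx) dx = ∫_0^π cos²(nx) dx = π/2; for n ≠ n', ∫_0^π sin(nx)sin(n'x) dx = ∫_0^π cos(nx)cos(n'x) dx = 0; and by product-to-sum, ∫_0^π sin(nx)cos(n'x) dx = ½∫_0^π [sin((n+n')x) + sin((n−n')x)] dx, which is 0 when n+n' is even and 2n/(n²−n'²) when n+n' is odd (it need not vanish on (0, π)).
  u² squared terms: (-4)²·∫cos(3x)² dx = 16·π/2 = 8*π;  (2)²·∫sin(4x)² dx = 4·π/2 = 2*π;  (4)²·∫sin(x)² dx = 16·π/2 = 8*π.
  u² cross terms: 2·(-4)·(2)·∫cos(3x)·sin(4x) dx = -16·(8/7) = -128/7;  2·(-4)·(4)·∫cos(3x)·sin(x) dx = -32·(0) = 0;  2·(2)·(4)·∫sin(4x)·sin(x) dx = 16·(0) = 0.
  So ∫_0^π u² dx = 8*π + 2*π + 8*π − 128/7 + 0 + 0 = -128/7 + 18*π.
  (u')² squared terms: (4)²·∫cos(x)² dx = 16·π/2 = 8*π;  (8)²·∫cos(4x)² dx = 64·π/2 = 32*π;  (12)²·∫sin(3x)² dx = 144·π/2 = 72*π.
  (u')² cross terms: 2·(4)·(8)·∫cos(x)·cos(4x) dx = 64·(0) = 0;  2·(4)·(12)·∫cos(x)·sin(3x) dx = 96·(0) = 0;  2·(8)·(12)·∫cos(4x)·sin(3x) dx = 192·(-6/7) = -1152/7.
  So ∫_0^π (u')² dx = 8*π + 32*π + 72*π + 0 + 0 − 1152/7 = -1152/7 + 112*π.
||u||_{H^1}^2 = (-128/7 + 18*π) + (-1152/7 + 112*π) = -1280/7 + 130*π.


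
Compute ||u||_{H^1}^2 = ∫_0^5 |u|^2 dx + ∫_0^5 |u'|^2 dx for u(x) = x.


||u||_{H^1}^2 = 140/3

The H^1 norm (squared) on an interval (0, L) is
  ||u||_{H^1}^2 = ∫_0^L u(x)^2 dx + ∫_0^L u'(x)^2 dx.
Compute u'(x) = 1.
Then u(x)^2 = x**2 and u'(x)^2 = 1.
Integrate each monomial from 0 to 5 using ∫_0^5 c·x^n dx = c·5^(n+1)/(n+1):
  ∫_0^5 u(x)^2 dx = ∫_0^5 (x^2) dx. Term by term:
    ∫_0^5 x^2 dx = 125/3.
  ∫_0^5 u'(x)^2 dx = ∫_0^5 (1) dx. Term by term:
    ∫_0^5 1 dx = 5.
Adding: ||u||_{H^1}^2 = 125/3 + 5 = 140/3.


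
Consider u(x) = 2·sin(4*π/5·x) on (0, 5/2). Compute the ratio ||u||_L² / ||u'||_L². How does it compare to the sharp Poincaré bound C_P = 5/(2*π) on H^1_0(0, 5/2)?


||u||_L² / ||u'||_L² = 5/(4*π) < C_P = 5/(2*π).

u(x) = 2·sin(4*π/5·x), so u'(x) = 8*π*cos(4*π*x/5)/5.
Writing u(x) = A·sin(kπx/L) with A = 2 and k = 2, use ∫_0^L sin²(kπx/L) dx = L/2 and ∫_0^L cos²(kπx/L) dx = L/2.
u² = 4·sin²(4*π/5·x) and (u')² = 64*π^2/25·cos²(4*π/5·x), and each of sin², cos² integrates to L/2 = 5/4 over (0, 5/2).
∫_0^5/2 u² dx = 5, so ||u||_L² = sqrt(5).
∫_0^5/2 (u')² dx = 16*π^2/5, so ||u'||_L² = 4*sqrt(5)*π/5.
Ratio ||u||_L² / ||u'||_L² = 5/(4*π).
Sharp Poincaré constant on H^1_0(0, 5/2) is C_P = L/π = 5/(2*π), achieved by sin(2*π/5·x).
This is the k = 2 harmonic; the ratio L/(kπ) is strictly less than C_P = L/π, consistent with the sharp inequality ||u||_L² ≤ C_P ||u'||_L².


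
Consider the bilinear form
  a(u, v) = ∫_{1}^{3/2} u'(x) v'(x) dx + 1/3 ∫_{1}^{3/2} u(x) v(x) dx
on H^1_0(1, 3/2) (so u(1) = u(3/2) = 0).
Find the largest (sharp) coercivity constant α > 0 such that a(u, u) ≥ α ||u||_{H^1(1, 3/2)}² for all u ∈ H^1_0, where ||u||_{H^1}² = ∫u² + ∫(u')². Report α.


α = (1 + 12*π^2)/(3*(1 + 4*π^2))

Coercivity of a(·,·) on H^1_0(1, 3/2) means a(u, u) ≥ α ||u||_{H^1}² for every u ∈ H^1_0.
The interval has length L = 1/2, and Poincaré/coercivity depend only on L. Here a(u, u) = ∫(u')² + (1/3)·∫u².
Here 0 < c = 1/3 < 1. The condition a(u,u) ≥ α||u||_{H^1}² reads (1−α)∫(u')² ≥ (α−c)∫u². Any admissible α is ≤ 1 (rapidly oscillating u have ∫u²/∫(u')² → 0), and α = 1 would force 0 ≥ (1−c)∫u², impossible since c < 1; so 1−α > 0. By the sharp Poincaré inequality on H^1_0 of an interval of length L, ∫(u')² ≥ (π/L)²∫u² with equality for the first sine mode sin(π(x−x₀)/L) (x₀ the left endpoint), so the inequality holds for all u iff (1−α)(π/L)² ≥ α − c, i.e. α ≤ ((π/L)² + c)/((π/L)² + 1) = (1 + c(L/π)²)/(1 + (L/π)²). With (π/L)² = 4*π^2 and c = 1/3, the largest admissible constant is α = ((π/L)² + c)/((π/L)² + 1).
Simplifying, α = (1 + 12*π^2)/(3*(1 + 4*π^2)).


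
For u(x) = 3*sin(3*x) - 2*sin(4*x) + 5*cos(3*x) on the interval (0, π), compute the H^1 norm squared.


||u||_{H^1(0,π)}^2 = -1600/7 + 204*π

u'(x) = -15*sin(3*x) + 9*cos(3*x) - 8*cos(4*x).
Expand u² and (u')² and integrate term by term on (0, π), using: for integers n ≥ 1, ∫_0^π sin²(nx) dx = ∫_0^π cos²(nx) dx = π/2; for n ≠ n', ∫_0^π sin(nx)sin(n'x) dx = ∫_0^π cos(nx)cos(n'x) dx = 0; and by product-to-sum, ∫_0^π sin(nx)cos(n'x) dx = ½∫_0^π [sin((n+n')x) + sin((n−n')x)] dx, which is 0 when n+n' is even and 2n/(n²−n'²) when n+n' is odd (it need not vanish on (0, π)).
  u² squared terms: (-2)²·∫sin(4x)² dx = 4·π/2 = 2*π;  (3)²·∫sin(3x)² dx = 9·π/2 = 9*π/2;  (5)²·∫cos(3x)² dx = 25·π/2 = 25*π/2.
  u² cross terms: 2·(-2)·(3)·∫sin(4x)·sin(3x) dx = -12·(0) = 0;  2·(-2)·(5)·∫sin(4x)·cos(3x) dx = -20·(8/7) = -160/7;  2·(3)·(5)·∫sin(3x)·cos(3x) dx = 30·(0) = 0.
  So ∫_0^π u² dx = 2*π + 9*π/2 + 25*π/2 + 0 − 160/7 + 0 = -160/7 + 19*π.
  (u')² squared terms: (-15)²·∫sin(3x)² dx = 225·π/2 = 225*π/2;  (-8)²·∫cos(4x)² dx = 64·π/2 = 32*π;  (9)²·∫cos(3x)² dx = 81·π/2 = 81*π/2.
  (u')² cross terms: 2·(-15)·(-8)·∫sin(3x)·cos(4x) dx = 240·(-6/7) = -1440/7;  2·(-15)·(9)·∫sin(3x)·cos(3x) dx = -270·(0) = 0;  2·(-8)·(9)·∫cos(4x)·cos(3x) dx = -144·(0) = 0.
  So ∫_0^π (u')² dx = 225*π/2 + 32*π + 81*π/2 − 1440/7 + 0 + 0 = -1440/7 + 185*π.
||u||_{H^1}^2 = (-160/7 + 19*π) + (-1440/7 + 185*π) = -1600/7 + 204*π.


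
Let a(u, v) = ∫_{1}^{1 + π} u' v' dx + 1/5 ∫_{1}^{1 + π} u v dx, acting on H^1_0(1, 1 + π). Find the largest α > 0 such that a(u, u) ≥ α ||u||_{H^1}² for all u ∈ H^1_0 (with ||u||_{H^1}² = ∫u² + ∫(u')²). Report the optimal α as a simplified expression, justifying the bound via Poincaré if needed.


α = 3/5

Coercivity of a(·,·) on H^1_0(1, 1 + π) means a(u, u) ≥ α ||u||_{H^1}² for every u ∈ H^1_0.
The interval has length L = π, and Poincaré/coercivity depend only on L. Here a(u, u) = ∫(u')² + (1/5)·∫u².
Here 0 < c = 1/5 < 1. The condition a(u,u) ≥ α||u||_{H^1}² reads (1−α)∫(u')² ≥ (α−c)∫u². Any admissible α is ≤ 1 (rapidly oscillating u have ∫u²/∫(u')² → 0), and α = 1 would force 0 ≥ (1−c)∫u², impossible since c < 1; so 1−α > 0. By the sharp Poincaré inequality on H^1_0 of an interval of length L, ∫(u')² ≥ (π/L)²∫u² with equality for the first sine mode sin(π(x−x₀)/L) (x₀ the left endpoint), so the inequality holds for all u iff (1−α)(π/L)² ≥ α − c, i.e. α ≤ ((π/L)² + c)/((π/L)² + 1) = (1 + c(L/π)²)/(1 + (L/π)²). With (π/L)² = 1 and c = 1/5, the largest admissible constant is α = ((π/L)² + c)/((π/L)² + 1).
Simplifying, α = 3/5.


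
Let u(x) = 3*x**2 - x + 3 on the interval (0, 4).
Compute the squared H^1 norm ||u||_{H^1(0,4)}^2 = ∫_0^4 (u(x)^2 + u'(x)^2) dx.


||u||_{H^1}^2 = 37928/15

The H^1 norm (squared) on an interval (0, L) is
  ||u||_{H^1}^2 = ∫_0^L u(x)^2 dx + ∫_0^L u'(x)^2 dx.
Compute u'(x) = 6*x - 1.
Then u(x)^2 = 9*x**4 - 6*x**3 + 19*x**2 - 6*x + 9 and u'(x)^2 = 36*x**2 - 12*x + 1.
Integrate each monomial from 0 to 4 using ∫_0^4 c·x^n dx = c·4^(n+1)/(n+1):
  ∫_0^4 u(x)^2 dx = ∫_0^4 (9*x^4 - 6*x^3 + 19*x^2 - 6*x + 9) dx. Term by term:
    ∫_0^4 9*x^4 dx = 9216/5;  ∫_0^4 -6*x^3 dx = -384;  ∫_0^4 19*x^2 dx = 1216/3;
    ∫_0^4 -6*x dx = -48;  ∫_0^4 9 dx = 36.
  Sum: 9216/5 − 384 + 1216/3 − 48 + 36 = 27788/15.
  ∫_0^4 u'(x)^2 dx = ∫_0^4 (36*x^2 - 12*x + 1) dx. Term by term:
    ∫_0^4 36*x^2 dx = 768;  ∫_0^4 -12*x dx = -96;  ∫_0^4 1 dx = 4.
  Sum: 768 − 96 + 4 = 676.
Adding: ||u||_{H^1}^2 = 27788/15 + 676 = 37928/15.


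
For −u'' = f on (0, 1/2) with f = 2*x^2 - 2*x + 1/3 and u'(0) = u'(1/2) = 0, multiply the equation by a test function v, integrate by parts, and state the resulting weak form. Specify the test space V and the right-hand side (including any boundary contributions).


V = H^1(0, 1/2) (no boundary constraint on v; u is determined up to an additive constant); weak form: ∫_0^1/2 u'v' dx = ∫_0^1/2 (2*x^2 - 2*x + 1/3) v dx for all v ∈ V.

Multiply both sides by a test function v and integrate from 0 to 1/2:
  ∫_0^1/2 −u''(x) v(x) dx = ∫_0^1/2 f(x) v(x) dx.
Integrate the LHS by parts once:
  ∫_0^1/2 −u'' v dx = −[u'(x) v(x)]_0^1/2 + ∫_0^1/2 u'(x) v'(x) dx.
Thus ∫_0^1/2 u'(x) v'(x) dx = ∫_0^1/2 f(x) v(x) dx + [u'(x) v(x)]_0^1/2.
Choose V so that boundary terms are either known or forced to vanish.
u has homogeneous Neumann: u'(0) = u'(1/2) = 0. So [u' v]_0^1/2 = 0·v(1/2) − 0·v(0) = 0 for any v; take V = H^1(0, 1/2).
Weak formulation: find u (satisfying any essential BC) such that ∫_0^1/2 u'(x) v'(x) dx = ∫_0^1/2 f v dx for all v ∈ V (homogeneous Neumann, so boundary terms vanish).
Substituting f(x) = 2*x^2 - 2*x + 1/3, the right-hand side is ∫_0^1/2 (2*x^2 - 2*x + 1/3) v dx.
Compatibility check (pure Neumann): taking v ≡ 1 ∈ V gives 0 = ∫_0^1/2 f dx + (0) − (0), i.e. ∫_0^1/2 f dx must equal u'(0) − u'(1/2) = 0. Indeed ∫_0^1/2 (2*x^2 - 2*x + 1/3) dx = 0, so the data are compatible. The solution is then unique only up to an additive constant (fix it e.g. by requiring ∫_0^1/2 u dx = 0).


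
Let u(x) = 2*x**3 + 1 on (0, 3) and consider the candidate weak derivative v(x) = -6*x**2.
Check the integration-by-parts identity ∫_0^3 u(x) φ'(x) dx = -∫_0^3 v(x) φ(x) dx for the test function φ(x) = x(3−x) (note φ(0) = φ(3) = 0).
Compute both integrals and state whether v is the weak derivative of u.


LHS = -729/10, RHS = 729/10. No, v is not the weak derivative of u.

u(x) = 2*x**3 + 1, classical derivative u'(x) = 6*x**2.
φ(x) = x(3−x), so φ'(x) = 3 - 2*x.
Note φ(0) = φ(3) = 0, so the boundary term u·φ vanishes.
LHS = ∫_0^3 u(x) φ'(x) dx = ∫_0^3 (-4*x^4 + 6*x^3 - 2*x + 3) dx. Term by term:
  ∫_0^3 -4*x^4 dx = -972/5;  ∫_0^3 6*x^3 dx = 243/2;  ∫_0^3 -2*x dx = -9;
  ∫_0^3 3 dx = 9.
Sum: -972/5 + 243/2 − 9 + 9 = -729/10.
So LHS = -729/10.
∫_0^3 v(x) φ(x) dx = ∫_0^3 (6*x^4 - 18*x^3) dx. Term by term:
  ∫_0^3 6*x^4 dx = 1458/5;  ∫_0^3 -18*x^3 dx = -729/2.
Sum: 1458/5 − 729/2 = -729/10.
So RHS = -∫_0^3 v(x) φ(x) dx = 729/10.
LHS − RHS = -729/5 ≠ 0, so the identity fails.
(For a valid weak derivative the identity must hold for EVERY test function, in particular this one. The failure shows v is NOT the weak derivative of u.)
Correct weak derivative would be u'(x) = 6*x**2.


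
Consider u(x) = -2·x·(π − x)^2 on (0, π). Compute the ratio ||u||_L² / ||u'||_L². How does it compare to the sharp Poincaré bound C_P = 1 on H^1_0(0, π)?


||u||_L² / ||u'||_L² = sqrt(14)*π/14 < C_P = 1.

u(x) = -2·x·(π − x)^2, so u'(x) = 2*(π - 3*x)*(x - π).
u(x) = -2·x·(π − x)^2 vanishes at x = 0 and x = π, so u ∈ H^1_0(0, π). Differentiate via the product rule and integrate the resulting polynomials term by term.
  ∫_0^π u² dx = ∫_0^π (4*x^6 - 16*π*x^5 + 24*π^2*x^4 - 16*π^3*x^3 + 4*π^4*x^2) dx. Term by term:
    ∫_0^π 4*x^6 dx = 4*π^7/7;  ∫_0^π -16*π*x^5 dx = -8*π^7/3;  ∫_0^π 24*π^2*x^4 dx = 24*π^7/5;
    ∫_0^π -16*π^3*x^3 dx = -4*π^7;  ∫_0^π 4*π^4*x^2 dx = 4*π^7/3.
  Sum: 4*π^7/7 − 8*π^7/3 + 24*π^7/5 − 4*π^7 + 4*π^7/3 = 4*π^7/105.
  ∫_0^π (u')² dx = ∫_0^π (36*x^4 - 96*π*x^3 + 88*π^2*x^2 - 32*π^3*x + 4*π^4) dx. Term by term:
    ∫_0^π 36*x^4 dx = 36*π^5/5;  ∫_0^π -96*π*x^3 dx = -24*π^5;  ∫_0^π 88*π^2*x^2 dx = 88*π^5/3;
    ∫_0^π -32*π^3*x dx = -16*π^5;  ∫_0^π 4*π^4 dx = 4*π^5.
  Sum: 36*π^5/5 − 24*π^5 + 88*π^5/3 − 16*π^5 + 4*π^5 = 8*π^5/15.
∫_0^π u² dx = 4*π^7/105, so ||u||_L² = 2*sqrt(105)*π^(7/2)/105.
∫_0^π (u')² dx = 8*π^5/15, so ||u'||_L² = 2*sqrt(30)*π^(5/2)/15.
Ratio ||u||_L² / ||u'||_L² = sqrt(14)*π/14.
Sharp Poincaré constant on H^1_0(0, π) is C_P = L/π = 1, achieved by sin(x).
A polynomial bump cannot attain the sharp Poincaré constant (only the first sine eigenfunction does), so the ratio is strictly less than C_P, consistent with ||u||_L² ≤ C_P ||u'||_L².


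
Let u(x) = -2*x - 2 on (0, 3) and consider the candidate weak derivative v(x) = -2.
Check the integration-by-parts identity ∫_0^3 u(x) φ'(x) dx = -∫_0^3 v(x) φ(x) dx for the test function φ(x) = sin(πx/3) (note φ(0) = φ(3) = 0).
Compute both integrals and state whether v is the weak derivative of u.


LHS = 12/π, RHS = 12/π. Yes, v = u' weakly.

u(x) = -2*x - 2, classical derivative u'(x) = -2.
φ(x) = sin(πx/3), so φ'(x) = π*cos(π*x/3)/3.
Note φ(0) = φ(3) = 0, so the boundary term u·φ vanishes.
LHS = ∫_0^3 u(x) φ'(x) dx = ∫_0^3 (-2*π*x*cos(π*x/3)/3 - 2*π*cos(π*x/3)/3) dx. Term by term:
  ∫_0^3 -2*π*cos(π*x/3)/3 dx = 0;  ∫_0^3 -2*π*x*cos(π*x/3)/3 dx = 12/π.
Sum: 0 + 12/π = 12/π.
So LHS = 12/π.
∫_0^3 v(x) φ(x) dx = ∫_0^3 (-2*sin(π*x/3)) dx. Term by term:
  ∫_0^3 -2*sin(π*x/3) dx = -12/π.
So RHS = -∫_0^3 v(x) φ(x) dx = 12/π.
LHS = RHS, so the identity holds for this test φ.
Moreover u is smooth here and v(x) = u'(x) = -2 pointwise, so the identity holds for every test function. Hence v is the weak derivative of u.


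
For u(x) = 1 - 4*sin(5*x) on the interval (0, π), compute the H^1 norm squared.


||u||_{H^1(0,π)}^2 = -16/5 + 209*π

u'(x) = -20*cos(5*x).
Expand u² and (u')² and integrate term by term on (0, π), using: for integers n ≥ 1, ∫_0^π sin²(nx) dx = ∫_0^π cos²(nx) dx = π/2; for n ≠ n', ∫_0^π sin(nx)sin(n'x) dx = ∫_0^π cos(nx)cos(n'x) dx = 0; and by product-to-sum, ∫_0^π sin(nx)cos(n'x) dx = ½∫_0^π [sin((n+n')x) + sin((n−n')x)] dx, which is 0 when n+n' is even and 2n/(n²−n'²) when n+n' is odd (it need not vanish on (0, π)). For the constant mode: ∫_0^π 1 dx = π, ∫_0^π cos(nx) dx = 0, ∫_0^π sin(nx) dx = (1−(−1)^n)/n.
  u² squared terms: (1)²·∫1 dx = 1·π = π;  (-4)²·∫sin(5x)² dx = 16·π/2 = 8*π.
  u² cross terms: 2·(1)·(-4)·∫1·sin(5x) dx = -8·(2/5) = -16/5.
  So ∫_0^π u² dx = π + 8*π − 16/5 = -16/5 + 9*π.
  (u')² squared terms: (-20)²·∫cos(5x)² dx = 400·π/2 = 200*π.
  So ∫_0^π (u')² dx = 200*π.
||u||_{H^1}^2 = (-16/5 + 9*π) + (200*π) = -16/5 + 209*π.


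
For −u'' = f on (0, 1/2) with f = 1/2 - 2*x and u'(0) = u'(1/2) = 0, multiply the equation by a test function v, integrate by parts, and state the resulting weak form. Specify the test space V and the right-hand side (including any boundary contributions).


V = H^1(0, 1/2) (no boundary constraint on v; u is determined up to an additive constant); weak form: ∫_0^1/2 u'v' dx = ∫_0^1/2 (1/2 - 2*x) v dx for all v ∈ V.

Multiply both sides by a test function v and integrate from 0 to 1/2:
  ∫_0^1/2 −u''(x) v(x) dx = ∫_0^1/2 f(x) v(x) dx.
Integrate the LHS by parts once:
  ∫_0^1/2 −u'' v dx = −[u'(x) v(x)]_0^1/2 + ∫_0^1/2 u'(x) v'(x) dx.
Thus ∫_0^1/2 u'(x) v'(x) dx = ∫_0^1/2 f(x) v(x) dx + [u'(x) v(x)]_0^1/2.
Choose V so that boundary terms are either known or forced to vanish.
u has homogeneous Neumann: u'(0) = u'(1/2) = 0. So [u' v]_0^1/2 = 0·v(1/2) − 0·v(0) = 0 for any v; take V = H^1(0, 1/2).
Weak formulation: find u (satisfying any essential BC) such that ∫_0^1/2 u'(x) v'(x) dx = ∫_0^1/2 f v dx for all v ∈ V (homogeneous Neumann, so boundary terms vanish).
Substituting f(x) = 1/2 - 2*x, the right-hand side is ∫_0^1/2 (1/2 - 2*x) v dx.
Compatibility check (pure Neumann): taking v ≡ 1 ∈ V gives 0 = ∫_0^1/2 f dx + (0) − (0), i.e. ∫_0^1/2 f dx must equal u'(0) − u'(1/2) = 0. Indeed ∫_0^1/2 (1/2 - 2*x) dx = 0, so the data are compatible. The solution is then unique only up to an additive constant (fix it e.g. by requiring ∫_0^1/2 u dx = 0).


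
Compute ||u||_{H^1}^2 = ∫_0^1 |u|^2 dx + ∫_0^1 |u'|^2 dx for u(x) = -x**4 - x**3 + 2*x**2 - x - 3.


||u||_{H^1}^2 = 16193/1260

The H^1 norm (squared) on an interval (0, L) is
  ||u||_{H^1}^2 = ∫_0^L u(x)^2 dx + ∫_0^L u'(x)^2 dx.
Compute u'(x) = -4*x**3 - 3*x**2 + 4*x - 1.
Then u(x)^2 = x**8 + 2*x**7 - 3*x**6 - 2*x**5 + 12*x**4 + 2*x**3 - 11*x**2 + 6*x + 9 and u'(x)^2 = 16*x**6 + 24*x**5 - 23*x**4 - 16*x**3 + 22*x**2 - 8*x + 1.
Integrate each monomial from 0 to 1 using ∫_0^1 c·x^n dx = c·1^(n+1)/(n+1):
  ∫_0^1 u(x)^2 dx = ∫_0^1 (x^8 + 2*x^7 - 3*x^6 - 2*x^5 + 12*x^4 + 2*x^3 - 11*x^2 + 6*x + 9) dx. Term by term:
    ∫_0^1 x^8 dx = 1/9;  ∫_0^1 2*x^7 dx = 1/4;  ∫_0^1 -3*x^6 dx = -3/7;
    ∫_0^1 -2*x^5 dx = -1/3;  ∫_0^1 12*x^4 dx = 12/5;  ∫_0^1 2*x^3 dx = 1/2;
    ∫_0^1 -11*x^2 dx = -11/3;  ∫_0^1 6*x dx = 3;  ∫_0^1 9 dx = 9.
  Sum: 1/9 + 1/4 − 3/7 − 1/3 + 12/5 + 1/2 − 11/3 + 3 + 9 = 13649/1260.
  ∫_0^1 u'(x)^2 dx = ∫_0^1 (16*x^6 + 24*x^5 - 23*x^4 - 16*x^3 + 22*x^2 - 8*x + 1) dx. Term by term:
    ∫_0^1 16*x^6 dx = 16/7;  ∫_0^1 24*x^5 dx = 4;  ∫_0^1 -23*x^4 dx = -23/5;
    ∫_0^1 -16*x^3 dx = -4;  ∫_0^1 22*x^2 dx = 22/3;  ∫_0^1 -8*x dx = -4;
    ∫_0^1 1 dx = 1.
  Sum: 16/7 + 4 − 23/5 − 4 + 22/3 − 4 + 1 = 212/105.
Adding: ||u||_{H^1}^2 = 13649/1260 + 212/105 = 16193/1260.


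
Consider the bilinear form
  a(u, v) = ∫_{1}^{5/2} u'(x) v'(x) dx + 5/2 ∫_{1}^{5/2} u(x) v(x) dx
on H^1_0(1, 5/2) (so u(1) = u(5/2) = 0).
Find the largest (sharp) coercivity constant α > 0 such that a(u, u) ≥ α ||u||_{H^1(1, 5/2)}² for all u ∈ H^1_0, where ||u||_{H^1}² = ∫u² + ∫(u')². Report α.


α = 1

Coercivity of a(·,·) on H^1_0(1, 5/2) means a(u, u) ≥ α ||u||_{H^1}² for every u ∈ H^1_0.
The interval has length L = 3/2, and Poincaré/coercivity depend only on L. Here a(u, u) = ∫(u')² + (5/2)·∫u².
Here c = 5/2 ≥ 1, so a(u,u) = ∫(u')² + c∫u² ≥ ∫(u')² + ∫u² = ||u||_{H^1}², i.e. α = 1 works. No larger α is possible: a(u,u) ≥ α||u||_{H^1}² means (1−α)∫(u')² ≥ (α−c)∫u², and for the modes u_n = sin(nπ(x−x₀)/L) (x₀ the left endpoint) one has ∫u_n²/∫(u_n')² = (L/(nπ))² → 0, so a(u_n,u_n)/||u_n||_{H^1}² → 1. Hence the optimal constant is α = 1.
Therefore α = 1.


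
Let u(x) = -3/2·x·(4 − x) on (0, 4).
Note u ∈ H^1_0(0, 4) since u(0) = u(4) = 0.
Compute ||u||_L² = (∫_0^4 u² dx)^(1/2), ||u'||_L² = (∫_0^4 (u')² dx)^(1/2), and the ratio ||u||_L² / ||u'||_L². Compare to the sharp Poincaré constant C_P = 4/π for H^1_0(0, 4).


||u||_L² / ||u'||_L² = 2*sqrt(10)/5 < C_P = 4/π.

u(x) = -3/2·x·(4 − x), so u'(x) = 3*x - 6.
u(x) = -3/2·x·(4 − x) vanishes at x = 0 and x = 4, so u ∈ H^1_0(0, 4). Differentiate via the product rule and integrate the resulting polynomials term by term.
  ∫_0^4 u² dx = ∫_0^4 (9*x^4/4 - 18*x^3 + 36*x^2) dx. Term by term:
    ∫_0^4 9*x^4/4 dx = 2304/5;  ∫_0^4 -18*x^3 dx = -1152;  ∫_0^4 36*x^2 dx = 768.
  Sum: 2304/5 − 1152 + 768 = 384/5.
  ∫_0^4 (u')² dx = ∫_0^4 (9*x^2 - 36*x + 36) dx. Term by term:
    ∫_0^4 9*x^2 dx = 192;  ∫_0^4 -36*x dx = -288;  ∫_0^4 36 dx = 144.
  Sum: 192 − 288 + 144 = 48.
∫_0^4 u² dx = 384/5, so ||u||_L² = 8*sqrt(30)/5.
∫_0^4 (u')² dx = 48, so ||u'||_L² = 4*sqrt(3).
Ratio ||u||_L² / ||u'||_L² = 2*sqrt(10)/5.
Sharp Poincaré constant on H^1_0(0, 4) is C_P = L/π = 4/π, achieved by sin(π/4·x).
A polynomial bump cannot attain the sharp Poincaré constant (only the first sine eigenfunction does), so the ratio is strictly less than C_P, consistent with ||u||_L² ≤ C_P ||u'||_L².


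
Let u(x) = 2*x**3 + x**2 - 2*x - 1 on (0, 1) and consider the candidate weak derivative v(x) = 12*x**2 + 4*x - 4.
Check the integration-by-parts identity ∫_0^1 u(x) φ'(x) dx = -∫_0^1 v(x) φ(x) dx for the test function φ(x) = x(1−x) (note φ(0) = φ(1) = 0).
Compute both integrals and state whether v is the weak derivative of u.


LHS = -2/15, RHS = -4/15. No, v is not the weak derivative of u.

u(x) = 2*x**3 + x**2 - 2*x - 1, classical derivative u'(x) = 6*x**2 + 2*x - 2.
φ(x) = x(1−x), so φ'(x) = 1 - 2*x.
Note φ(0) = φ(1) = 0, so the boundary term u·φ vanishes.
LHS = ∫_0^1 u(x) φ'(x) dx = ∫_0^1 (-4*x^4 + 5*x^2 - 1) dx. Term by term:
  ∫_0^1 -4*x^4 dx = -4/5;  ∫_0^1 5*x^2 dx = 5/3;  ∫_0^1 -1 dx = -1.
Sum: -4/5 + 5/3 − 1 = -2/15.
So LHS = -2/15.
∫_0^1 v(x) φ(x) dx = ∫_0^1 (-12*x^4 + 8*x^3 + 8*x^2 - 4*x) dx. Term by term:
  ∫_0^1 -12*x^4 dx = -12/5;  ∫_0^1 8*x^3 dx = 2;  ∫_0^1 8*x^2 dx = 8/3;
  ∫_0^1 -4*x dx = -2.
Sum: -12/5 + 2 + 8/3 − 2 = 4/15.
So RHS = -∫_0^1 v(x) φ(x) dx = -4/15.
LHS − RHS = 2/15 ≠ 0, so the identity fails.
(For a valid weak derivative the identity must hold for EVERY test function, in particular this one. The failure shows v is NOT the weak derivative of u.)
Correct weak derivative would be u'(x) = 6*x**2 + 2*x - 2.


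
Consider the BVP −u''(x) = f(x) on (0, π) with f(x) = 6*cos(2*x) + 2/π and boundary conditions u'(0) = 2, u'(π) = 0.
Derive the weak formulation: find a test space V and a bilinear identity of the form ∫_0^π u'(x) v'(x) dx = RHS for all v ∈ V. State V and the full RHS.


V = H^1(0, π) (v unrestricted at boundary; u is determined up to an additive constant); weak form: ∫_0^π u'v' dx = ∫_0^π (6*cos(2*x) + 2/π) v dx − 2·v(0) for all v ∈ V.

Multiply both sides by a test function v and integrate from 0 to π:
  ∫_0^π −u''(x) v(x) dx = ∫_0^π f(x) v(x) dx.
Integrate the LHS by parts once:
  ∫_0^π −u'' v dx = −[u'(x) v(x)]_0^π + ∫_0^π u'(x) v'(x) dx.
Thus ∫_0^π u'(x) v'(x) dx = ∫_0^π f(x) v(x) dx + [u'(x) v(x)]_0^π.
Choose V so that boundary terms are either known or forced to vanish.
u has inhomogeneous Neumann u'(0) = 2, u'(π) = 0. [u' v]_0^π = (0)·v(π) − (2)·v(0) = − 2·v(0). Take V = H^1(0, π); boundary term becomes part of RHS.
Weak formulation: find u (satisfying any essential BC) such that ∫_0^π u'(x) v'(x) dx = ∫_0^π f v dx − 2·v(0) for all v ∈ V (Neumann data are natural BCs: they enter the RHS as boundary terms).
Substituting f(x) = 6*cos(2*x) + 2/π, the right-hand side is ∫_0^π (6*cos(2*x) + 2/π) v dx − 2·v(0).
Compatibility check (pure Neumann): taking v ≡ 1 ∈ V gives 0 = ∫_0^π f dx + (0) − (2), i.e. ∫_0^π f dx must equal u'(0) − u'(π) = 2. Indeed ∫_0^π (6*cos(2*x) + 2/π) dx = 2, so the data are compatible. The solution is then unique only up to an additive constant (fix it e.g. by requiring ∫_0^π u dx = 0).
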